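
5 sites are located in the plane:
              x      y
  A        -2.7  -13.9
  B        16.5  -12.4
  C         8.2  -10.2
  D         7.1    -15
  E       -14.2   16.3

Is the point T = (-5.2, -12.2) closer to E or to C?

Compare squared distances:
|TE|² = (-5.2−(-14.2))² + (-12.2−16.3)² = 81 + 812.25 = 893.25
|TC|² = (-5.2−8.2)² + (-12.2−(-10.2))² = 179.56 + 4 = 183.56
893.25 > 183.56, so C is closer.

C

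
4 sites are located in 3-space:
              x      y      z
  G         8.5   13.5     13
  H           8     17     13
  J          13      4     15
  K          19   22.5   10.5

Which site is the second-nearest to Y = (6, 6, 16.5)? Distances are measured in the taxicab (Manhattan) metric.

d(Y,G) = |6−8.5| + |6−13.5| + |16.5−13| = 2.5 + 7.5 + 3.5 = 13.5
d(Y,H) = |6−8| + |6−17| + |16.5−13| = 2 + 11 + 3.5 = 16.5
d(Y,J) = |6−13| + |6−4| + |16.5−15| = 7 + 2 + 1.5 = 10.5
d(Y,K) = |6−19| + |6−22.5| + |16.5−10.5| = 13 + 16.5 + 6 = 35.5
Sorted ascending: J, G, H, … — the second-nearest is G.

G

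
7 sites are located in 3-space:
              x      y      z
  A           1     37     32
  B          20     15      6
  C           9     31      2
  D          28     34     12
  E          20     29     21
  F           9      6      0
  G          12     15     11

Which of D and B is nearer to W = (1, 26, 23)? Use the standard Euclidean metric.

B

Compare squared distances:
|WD|² = (1−28)² + (26−34)² + (23−12)² = 729 + 64 + 121 = 914
|WB|² = (1−20)² + (26−15)² + (23−6)² = 361 + 121 + 289 = 771
914 > 771, so B is closer.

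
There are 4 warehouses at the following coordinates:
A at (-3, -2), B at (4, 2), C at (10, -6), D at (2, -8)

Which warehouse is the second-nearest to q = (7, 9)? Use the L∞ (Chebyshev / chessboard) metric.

d(q,A) = max(10, 11) = 11
d(q,B) = max(3, 7) = 7
d(q,C) = max(3, 15) = 15
d(q,D) = max(5, 17) = 17
Sorted ascending: B, A, C, … — the second-nearest is A.

A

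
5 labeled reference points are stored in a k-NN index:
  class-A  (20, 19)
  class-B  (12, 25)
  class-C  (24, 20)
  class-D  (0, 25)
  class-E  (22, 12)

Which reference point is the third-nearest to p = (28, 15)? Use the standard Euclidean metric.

Since √ is increasing, it suffices to compare squared distances:
d²(p, class-A) = (28−20)² + (15−19)² = 64 + 16 = 80
d²(p, class-B) = (28−12)² + (15−25)² = 256 + 100 = 356
d²(p, class-C) = (28−24)² + (15−20)² = 16 + 25 = 41
d²(p, class-D) = (28−0)² + (15−25)² = 784 + 100 = 884
d²(p, class-E) = (28−22)² + (15−12)² = 36 + 9 = 45
Sorted ascending: class-C, class-E, class-A, class-B, … — the third-nearest is class-A.

class-A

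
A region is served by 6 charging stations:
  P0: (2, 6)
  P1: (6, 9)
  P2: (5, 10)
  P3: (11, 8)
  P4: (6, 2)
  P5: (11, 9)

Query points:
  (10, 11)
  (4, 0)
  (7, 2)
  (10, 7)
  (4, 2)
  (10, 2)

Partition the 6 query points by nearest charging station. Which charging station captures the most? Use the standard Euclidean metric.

(10, 11) — d² to each: P0:89, P1:20, P2:26, P3:10, P4:97, P5:5 → nearest is P5
(4, 0) — d² to each: P0:40, P1:85, P2:101, P3:113, P4:8, P5:130 → nearest is P4
(7, 2) — d² to each: P0:41, P1:50, P2:68, P3:52, P4:1, P5:65 → nearest is P4
(10, 7) — d² to each: P0:65, P1:20, P2:34, P3:2, P4:41, P5:5 → nearest is P3
(4, 2) — d² to each: P0:20, P1:53, P2:65, P3:85, P4:4, P5:98 → nearest is P4
(10, 2) — d² to each: P0:80, P1:65, P2:89, P3:37, P4:16, P5:50 → nearest is P4
Tally — P3:1, P4:4, P5:1. P4 captures the most (4).

P4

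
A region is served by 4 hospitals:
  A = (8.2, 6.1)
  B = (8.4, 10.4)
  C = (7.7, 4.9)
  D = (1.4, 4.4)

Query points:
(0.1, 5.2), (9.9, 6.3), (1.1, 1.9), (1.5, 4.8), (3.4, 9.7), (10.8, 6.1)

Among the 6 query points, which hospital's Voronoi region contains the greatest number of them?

(0.1, 5.2) — d² to each: A:66.42, B:95.93, C:57.85, D:2.33 → nearest is D
(9.9, 6.3) — d² to each: A:2.93, B:19.06, C:6.8, D:75.86 → nearest is A
(1.1, 1.9) — d² to each: A:68.05, B:125.54, C:52.56, D:6.34 → nearest is D
(1.5, 4.8) — d² to each: A:46.58, B:78.97, C:38.45, D:0.17 → nearest is D
(3.4, 9.7) — d² to each: A:36, B:25.49, C:41.53, D:32.09 → nearest is B
(10.8, 6.1) — d² to each: A:6.76, B:24.25, C:11.05, D:91.25 → nearest is A
Tally — A:2, B:1, D:3. D captures the most (3).

D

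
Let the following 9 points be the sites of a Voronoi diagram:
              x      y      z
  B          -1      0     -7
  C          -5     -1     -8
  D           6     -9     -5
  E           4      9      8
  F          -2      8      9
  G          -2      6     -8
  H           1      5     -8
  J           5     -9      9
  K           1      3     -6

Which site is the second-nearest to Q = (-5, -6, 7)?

Since √ is increasing, it suffices to compare squared distances:
|QB|² = 16 + 36 + 196 = 248
|QC|² = 0 + 25 + 225 = 250
|QD|² = 121 + 9 + 144 = 274
|QE|² = 81 + 225 + 1 = 307
|QF|² = 9 + 196 + 4 = 209
|QG|² = 9 + 144 + 225 = 378
|QH|² = 36 + 121 + 225 = 382
|QJ|² = 100 + 9 + 4 = 113
|QK|² = 36 + 81 + 169 = 286
Sorted ascending: J, F, B, … — the second-nearest is F.

F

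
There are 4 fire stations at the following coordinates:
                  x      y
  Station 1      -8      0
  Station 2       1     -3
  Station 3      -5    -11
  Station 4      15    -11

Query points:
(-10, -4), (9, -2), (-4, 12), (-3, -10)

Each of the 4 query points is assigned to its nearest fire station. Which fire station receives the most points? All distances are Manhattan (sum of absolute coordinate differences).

(-10, -4) — d to each: Station 1:6, Station 2:12, Station 3:12, Station 4:32 → nearest is Station 1
(9, -2) — d to each: Station 1:19, Station 2:9, Station 3:23, Station 4:15 → nearest is Station 2
(-4, 12) — d to each: Station 1:16, Station 2:20, Station 3:24, Station 4:42 → nearest is Station 1
(-3, -10) — d to each: Station 1:15, Station 2:11, Station 3:3, Station 4:19 → nearest is Station 3
Tally — Station 1:2, Station 2:1, Station 3:1. Station 1 captures the most (2).

Station 1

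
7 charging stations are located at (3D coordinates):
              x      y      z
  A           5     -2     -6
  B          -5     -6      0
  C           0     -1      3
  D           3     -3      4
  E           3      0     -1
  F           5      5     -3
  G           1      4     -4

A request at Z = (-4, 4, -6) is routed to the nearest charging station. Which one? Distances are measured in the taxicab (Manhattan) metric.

d(Z,A) = 9 + 6 + 0 = 15
d(Z,B) = 1 + 10 + 6 = 17
d(Z,C) = 4 + 5 + 9 = 18
d(Z,D) = 7 + 7 + 10 = 24
d(Z,E) = 7 + 4 + 5 = 16
d(Z,F) = 9 + 1 + 3 = 13
d(Z,G) = 5 + 0 + 2 = 7
Minimum is at G.

G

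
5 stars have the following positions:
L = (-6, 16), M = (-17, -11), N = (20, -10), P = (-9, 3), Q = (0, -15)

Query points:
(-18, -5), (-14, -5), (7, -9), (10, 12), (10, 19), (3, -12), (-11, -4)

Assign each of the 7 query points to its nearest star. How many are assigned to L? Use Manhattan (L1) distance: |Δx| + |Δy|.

(-18, -5) — d to each: L:33, M:7, N:43, P:17, Q:28 → nearest is M
(-14, -5) — d to each: L:29, M:9, N:39, P:13, Q:24 → nearest is M
(7, -9) — d to each: L:38, M:26, N:14, P:28, Q:13 → nearest is Q
(10, 12) — d to each: L:20, M:50, N:32, P:28, Q:37 → nearest is L
(10, 19) — d to each: L:19, M:57, N:39, P:35, Q:44 → nearest is L
(3, -12) — d to each: L:37, M:21, N:19, P:27, Q:6 → nearest is Q
(-11, -4) — d to each: L:25, M:13, N:37, P:9, Q:22 → nearest is P
2 of the 7 points have L as nearest.

2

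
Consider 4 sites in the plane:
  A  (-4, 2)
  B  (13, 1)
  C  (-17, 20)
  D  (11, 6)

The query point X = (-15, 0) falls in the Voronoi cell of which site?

A

Compare squared distances (the ordering matches that of the actual distances):
|XA|² = (-15−(-4))² + (0−2)² = 121 + 4 = 125
|XB|² = (-15−13)² + (0−1)² = 784 + 1 = 785
|XC|² = (-15−(-17))² + (0−20)² = 4 + 400 = 404
|XD|² = (-15−11)² + (0−6)² = 676 + 36 = 712
The smallest is to A, so X lies in the Voronoi region of A.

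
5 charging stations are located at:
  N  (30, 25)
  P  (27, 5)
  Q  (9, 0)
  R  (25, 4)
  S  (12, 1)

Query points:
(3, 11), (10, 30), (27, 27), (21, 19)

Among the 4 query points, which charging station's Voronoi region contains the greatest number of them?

(3, 11) — d² to each: N:925, P:612, Q:157, R:533, S:181 → nearest is Q
(10, 30) — d² to each: N:425, P:914, Q:901, R:901, S:845 → nearest is N
(27, 27) — d² to each: N:13, P:484, Q:1053, R:533, S:901 → nearest is N
(21, 19) — d² to each: N:117, P:232, Q:505, R:241, S:405 → nearest is N
Tally — N:3, Q:1. N captures the most (3).

N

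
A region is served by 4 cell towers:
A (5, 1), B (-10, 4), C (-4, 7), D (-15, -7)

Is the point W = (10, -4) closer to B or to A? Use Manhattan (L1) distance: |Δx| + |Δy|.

A

d(W,B) = |10−(-10)| + |-4−4| = 20 + 8 = 28
d(W,A) = |10−5| + |-4−1| = 5 + 5 = 10
28 > 10, so A is closer.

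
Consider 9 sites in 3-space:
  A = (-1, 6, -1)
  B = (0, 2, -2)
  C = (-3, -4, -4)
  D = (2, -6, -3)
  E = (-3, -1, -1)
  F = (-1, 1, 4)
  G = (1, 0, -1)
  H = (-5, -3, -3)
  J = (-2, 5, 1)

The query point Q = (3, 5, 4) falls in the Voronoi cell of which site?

Since √ is increasing, it suffices to compare squared distances:
|QA|² = (3−(-1))² + (5−6)² + (4−(-1))² = 16 + 1 + 25 = 42
|QB|² = (3−0)² + (5−2)² + (4−(-2))² = 9 + 9 + 36 = 54
|QC|² = (3−(-3))² + (5−(-4))² + (4−(-4))² = 36 + 81 + 64 = 181
|QD|² = (3−2)² + (5−(-6))² + (4−(-3))² = 1 + 121 + 49 = 171
|QE|² = (3−(-3))² + (5−(-1))² + (4−(-1))² = 36 + 36 + 25 = 97
|QF|² = (3−(-1))² + (5−1)² + (4−4)² = 16 + 16 + 0 = 32
|QG|² = (3−1)² + (5−0)² + (4−(-1))² = 4 + 25 + 25 = 54
|QH|² = (3−(-5))² + (5−(-3))² + (4−(-3))² = 64 + 64 + 49 = 177
|QJ|² = (3−(-2))² + (5−5)² + (4−1)² = 25 + 0 + 9 = 34
The smallest is to F, so Q lies in the Voronoi region of F.

F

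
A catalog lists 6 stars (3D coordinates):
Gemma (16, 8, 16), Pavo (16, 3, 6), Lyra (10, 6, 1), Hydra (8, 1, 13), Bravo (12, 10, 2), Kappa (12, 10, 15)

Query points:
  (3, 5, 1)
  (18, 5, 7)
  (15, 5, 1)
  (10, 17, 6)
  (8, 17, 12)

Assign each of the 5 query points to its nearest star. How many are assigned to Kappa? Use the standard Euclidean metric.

(3, 5, 1) — d² to each: Gemma:403, Pavo:198, Lyra:50, Hydra:185, Bravo:107, Kappa:302 → nearest is Lyra
(18, 5, 7) — d² to each: Gemma:94, Pavo:9, Lyra:101, Hydra:152, Bravo:86, Kappa:125 → nearest is Pavo
(15, 5, 1) — d² to each: Gemma:235, Pavo:30, Lyra:26, Hydra:209, Bravo:35, Kappa:230 → nearest is Lyra
(10, 17, 6) — d² to each: Gemma:217, Pavo:232, Lyra:146, Hydra:309, Bravo:69, Kappa:134 → nearest is Bravo
(8, 17, 12) — d² to each: Gemma:161, Pavo:296, Lyra:246, Hydra:257, Bravo:165, Kappa:74 → nearest is Kappa
1 of the 5 points has Kappa as nearest.

1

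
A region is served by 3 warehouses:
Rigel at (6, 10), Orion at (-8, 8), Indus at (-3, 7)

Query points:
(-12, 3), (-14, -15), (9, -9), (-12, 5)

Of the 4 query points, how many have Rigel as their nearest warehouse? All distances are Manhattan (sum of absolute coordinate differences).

1

(-12, 3) — d to each: Rigel:25, Orion:9, Indus:13 → nearest is Orion
(-14, -15) — d to each: Rigel:45, Orion:29, Indus:33 → nearest is Orion
(9, -9) — d to each: Rigel:22, Orion:34, Indus:28 → nearest is Rigel
(-12, 5) — d to each: Rigel:23, Orion:7, Indus:11 → nearest is Orion
1 of the 4 points has Rigel as nearest.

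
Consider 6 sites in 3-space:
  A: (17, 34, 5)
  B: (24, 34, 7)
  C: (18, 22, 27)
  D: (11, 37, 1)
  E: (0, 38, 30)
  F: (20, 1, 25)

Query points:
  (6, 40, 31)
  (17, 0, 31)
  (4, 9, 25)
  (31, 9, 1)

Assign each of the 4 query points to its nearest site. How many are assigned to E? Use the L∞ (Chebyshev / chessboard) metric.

(6, 40, 31) — d to each: A:26, B:24, C:18, D:30, E:6, F:39 → nearest is E
(17, 0, 31) — d to each: A:34, B:34, C:22, D:37, E:38, F:6 → nearest is F
(4, 9, 25) — d to each: A:25, B:25, C:14, D:28, E:29, F:16 → nearest is C
(31, 9, 1) — d to each: A:25, B:25, C:26, D:28, E:31, F:24 → nearest is F
1 of the 4 points has E as nearest.

1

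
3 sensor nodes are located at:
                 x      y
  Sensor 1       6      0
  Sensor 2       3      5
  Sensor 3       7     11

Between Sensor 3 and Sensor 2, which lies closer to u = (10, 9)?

Compare squared distances:
d²(u, Sensor 3) = (10−7)² + (9−11)² = 9 + 4 = 13
d²(u, Sensor 2) = (10−3)² + (9−5)² = 49 + 16 = 65
13 < 65, so Sensor 3 is closer.

Sensor 3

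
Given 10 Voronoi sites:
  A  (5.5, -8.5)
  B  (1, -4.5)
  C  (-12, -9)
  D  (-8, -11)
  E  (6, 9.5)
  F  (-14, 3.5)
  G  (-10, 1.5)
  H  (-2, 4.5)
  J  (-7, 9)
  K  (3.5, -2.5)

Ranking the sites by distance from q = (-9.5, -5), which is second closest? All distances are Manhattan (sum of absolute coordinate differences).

G

d(q,A) = 15 + 3.5 = 18.5
d(q,B) = 10.5 + 0.5 = 11
d(q,C) = 2.5 + 4 = 6.5
d(q,D) = 1.5 + 6 = 7.5
d(q,E) = 15.5 + 14.5 = 30
d(q,F) = 4.5 + 8.5 = 13
d(q,G) = 0.5 + 6.5 = 7
d(q,H) = 7.5 + 9.5 = 17
d(q,J) = 2.5 + 14 = 16.5
d(q,K) = 13 + 2.5 = 15.5
Sorted ascending: C, G, D, … — the second-nearest is G.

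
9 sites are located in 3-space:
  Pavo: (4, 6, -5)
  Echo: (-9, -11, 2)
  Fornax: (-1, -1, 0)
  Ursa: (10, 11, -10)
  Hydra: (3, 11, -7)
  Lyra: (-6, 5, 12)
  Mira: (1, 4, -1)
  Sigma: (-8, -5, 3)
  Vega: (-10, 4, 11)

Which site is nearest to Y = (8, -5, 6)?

Fornax

Since √ is increasing, it suffices to compare squared distances:
d²(Y, Pavo) = 16 + 121 + 121 = 258
d²(Y, Echo) = 289 + 36 + 16 = 341
d²(Y, Fornax) = 81 + 16 + 36 = 133
d²(Y, Ursa) = 4 + 256 + 256 = 516
d²(Y, Hydra) = 25 + 256 + 169 = 450
d²(Y, Lyra) = 196 + 100 + 36 = 332
d²(Y, Mira) = 49 + 81 + 49 = 179
d²(Y, Sigma) = 256 + 0 + 9 = 265
d²(Y, Vega) = 324 + 81 + 25 = 430
Minimum is at Fornax.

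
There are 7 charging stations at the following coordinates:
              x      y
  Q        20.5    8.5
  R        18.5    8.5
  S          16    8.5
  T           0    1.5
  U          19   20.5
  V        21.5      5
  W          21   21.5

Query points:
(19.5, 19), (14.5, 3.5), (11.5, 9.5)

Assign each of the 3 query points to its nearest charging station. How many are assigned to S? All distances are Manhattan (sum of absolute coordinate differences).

2

(19.5, 19) — d to each: Q:11.5, R:11.5, S:14, T:37, U:2, V:16, W:4 → nearest is U
(14.5, 3.5) — d to each: Q:11, R:9, S:6.5, T:16.5, U:21.5, V:8.5, W:24.5 → nearest is S
(11.5, 9.5) — d to each: Q:10, R:8, S:5.5, T:19.5, U:18.5, V:14.5, W:21.5 → nearest is S
2 of the 3 points have S as nearest.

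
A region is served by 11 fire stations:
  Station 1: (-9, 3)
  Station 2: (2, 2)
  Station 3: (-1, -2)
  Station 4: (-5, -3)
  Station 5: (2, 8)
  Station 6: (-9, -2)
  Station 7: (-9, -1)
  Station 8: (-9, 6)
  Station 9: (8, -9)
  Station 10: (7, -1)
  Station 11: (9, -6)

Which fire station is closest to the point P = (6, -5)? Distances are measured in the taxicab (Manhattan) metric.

d(P, Station 1) = |6−(-9)| + |-5−3| = 15 + 8 = 23
d(P, Station 2) = |6−2| + |-5−2| = 4 + 7 = 11
d(P, Station 3) = |6−(-1)| + |-5−(-2)| = 7 + 3 = 10
d(P, Station 4) = |6−(-5)| + |-5−(-3)| = 11 + 2 = 13
d(P, Station 5) = |6−2| + |-5−8| = 4 + 13 = 17
d(P, Station 6) = |6−(-9)| + |-5−(-2)| = 15 + 3 = 18
d(P, Station 7) = |6−(-9)| + |-5−(-1)| = 15 + 4 = 19
d(P, Station 8) = |6−(-9)| + |-5−6| = 15 + 11 = 26
d(P, Station 9) = |6−8| + |-5−(-9)| = 2 + 4 = 6
d(P, Station 10) = |6−7| + |-5−(-1)| = 1 + 4 = 5
d(P, Station 11) = |6−9| + |-5−(-6)| = 3 + 1 = 4
Station 11 is nearest.

Station 11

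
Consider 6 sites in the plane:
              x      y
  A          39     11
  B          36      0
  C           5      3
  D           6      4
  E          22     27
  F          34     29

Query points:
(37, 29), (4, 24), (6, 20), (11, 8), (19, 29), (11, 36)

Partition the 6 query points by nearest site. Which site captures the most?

E

(37, 29) — d² to each: A:328, B:842, C:1700, D:1586, E:229, F:9 → nearest is F
(4, 24) — d² to each: A:1394, B:1600, C:442, D:404, E:333, F:925 → nearest is E
(6, 20) — d² to each: A:1170, B:1300, C:290, D:256, E:305, F:865 → nearest is D
(11, 8) — d² to each: A:793, B:689, C:61, D:41, E:482, F:970 → nearest is D
(19, 29) — d² to each: A:724, B:1130, C:872, D:794, E:13, F:225 → nearest is E
(11, 36) — d² to each: A:1409, B:1921, C:1125, D:1049, E:202, F:578 → nearest is E
Tally — D:2, E:3, F:1. E captures the most (3).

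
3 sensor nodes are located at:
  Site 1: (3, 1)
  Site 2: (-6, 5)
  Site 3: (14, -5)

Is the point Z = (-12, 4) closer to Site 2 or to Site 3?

Site 2

Compare squared distances:
d²(Z, Site 2) = (-12−(-6))² + (4−5)² = 36 + 1 = 37
d²(Z, Site 3) = (-12−14)² + (4−(-5))² = 676 + 81 = 757
37 < 757, so Site 2 is closer.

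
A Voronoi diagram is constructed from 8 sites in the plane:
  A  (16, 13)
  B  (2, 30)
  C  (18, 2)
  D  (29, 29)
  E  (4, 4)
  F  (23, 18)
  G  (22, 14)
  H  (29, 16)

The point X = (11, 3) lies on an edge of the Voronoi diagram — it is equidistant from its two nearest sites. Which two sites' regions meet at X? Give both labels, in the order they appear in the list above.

C and E

Squared distances from X to each site:
|XA|² = (11−16)² + (3−13)² = 25 + 100 = 125
|XB|² = (11−2)² + (3−30)² = 81 + 729 = 810
|XC|² = (11−18)² + (3−2)² = 49 + 1 = 50
|XD|² = (11−29)² + (3−29)² = 324 + 676 = 1000
|XE|² = (11−4)² + (3−4)² = 49 + 1 = 50
|XF|² = (11−23)² + (3−18)² = 144 + 225 = 369
|XG|² = (11−22)² + (3−14)² = 121 + 121 = 242
|XH|² = (11−29)² + (3−16)² = 324 + 169 = 493
X is equidistant from C and E (both at squared distance 50), and every other site is strictly farther — so X lies on the C–E Voronoi edge.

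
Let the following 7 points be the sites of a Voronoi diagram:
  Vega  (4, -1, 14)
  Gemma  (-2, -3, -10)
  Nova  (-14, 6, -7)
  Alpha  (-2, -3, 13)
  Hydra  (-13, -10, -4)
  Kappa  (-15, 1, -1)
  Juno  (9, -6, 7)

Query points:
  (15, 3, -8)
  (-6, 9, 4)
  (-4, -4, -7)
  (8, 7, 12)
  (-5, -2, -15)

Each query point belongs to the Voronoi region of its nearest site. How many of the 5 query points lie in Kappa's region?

1

(15, 3, -8) — d² to each: Vega:621, Gemma:329, Nova:851, Alpha:766, Hydra:969, Kappa:953, Juno:342 → nearest is Gemma
(-6, 9, 4) — d² to each: Vega:300, Gemma:356, Nova:194, Alpha:241, Hydra:474, Kappa:170, Juno:459 → nearest is Kappa
(-4, -4, -7) — d² to each: Vega:514, Gemma:14, Nova:200, Alpha:405, Hydra:126, Kappa:182, Juno:369 → nearest is Gemma
(8, 7, 12) — d² to each: Vega:84, Gemma:684, Nova:846, Alpha:201, Hydra:986, Kappa:734, Juno:195 → nearest is Vega
(-5, -2, -15) — d² to each: Vega:923, Gemma:35, Nova:209, Alpha:794, Hydra:249, Kappa:305, Juno:696 → nearest is Gemma
1 of the 5 points has Kappa as nearest.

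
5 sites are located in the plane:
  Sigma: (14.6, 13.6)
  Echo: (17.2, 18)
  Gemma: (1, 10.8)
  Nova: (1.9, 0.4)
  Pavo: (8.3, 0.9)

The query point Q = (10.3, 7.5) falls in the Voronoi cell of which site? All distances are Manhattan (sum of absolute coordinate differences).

Pavo

d(Q, Sigma) = |10.3−14.6| + |7.5−13.6| = 4.3 + 6.1 = 10.4
d(Q, Echo) = |10.3−17.2| + |7.5−18| = 6.9 + 10.5 = 17.4
d(Q, Gemma) = |10.3−1| + |7.5−10.8| = 9.3 + 3.3 = 12.6
d(Q, Nova) = |10.3−1.9| + |7.5−0.4| = 8.4 + 7.1 = 15.5
d(Q, Pavo) = |10.3−8.3| + |7.5−0.9| = 2 + 6.6 = 8.6
Minimum is at Pavo.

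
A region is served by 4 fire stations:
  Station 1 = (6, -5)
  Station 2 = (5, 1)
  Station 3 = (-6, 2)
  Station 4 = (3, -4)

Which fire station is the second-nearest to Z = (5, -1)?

Squared Euclidean distances:
d²(Z, Station 1) = (5−6)² + (-1−(-5))² = 1 + 16 = 17
d²(Z, Station 2) = (5−5)² + (-1−1)² = 0 + 4 = 4
d²(Z, Station 3) = (5−(-6))² + (-1−2)² = 121 + 9 = 130
d²(Z, Station 4) = (5−3)² + (-1−(-4))² = 4 + 9 = 13
Sorted ascending: Station 2, Station 4, Station 1, … — the second-nearest is Station 4.

Station 4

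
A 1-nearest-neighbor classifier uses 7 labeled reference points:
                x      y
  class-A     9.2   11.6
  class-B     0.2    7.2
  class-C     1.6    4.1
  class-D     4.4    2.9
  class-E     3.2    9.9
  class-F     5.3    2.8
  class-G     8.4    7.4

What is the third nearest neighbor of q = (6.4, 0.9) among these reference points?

Since √ is increasing, it suffices to compare squared distances:
d²(q, class-A) = (6.4−9.2)² + (0.9−11.6)² = 7.84 + 114.49 = 122.33
d²(q, class-B) = (6.4−0.2)² + (0.9−7.2)² = 38.44 + 39.69 = 78.13
d²(q, class-C) = (6.4−1.6)² + (0.9−4.1)² = 23.04 + 10.24 = 33.28
d²(q, class-D) = (6.4−4.4)² + (0.9−2.9)² = 4 + 4 = 8
d²(q, class-E) = (6.4−3.2)² + (0.9−9.9)² = 10.24 + 81 = 91.24
d²(q, class-F) = (6.4−5.3)² + (0.9−2.8)² = 1.21 + 3.61 = 4.82
d²(q, class-G) = (6.4−8.4)² + (0.9−7.4)² = 4 + 42.25 = 46.25
Sorted ascending: class-F, class-D, class-C, class-G, … — the third-nearest is class-C.

class-C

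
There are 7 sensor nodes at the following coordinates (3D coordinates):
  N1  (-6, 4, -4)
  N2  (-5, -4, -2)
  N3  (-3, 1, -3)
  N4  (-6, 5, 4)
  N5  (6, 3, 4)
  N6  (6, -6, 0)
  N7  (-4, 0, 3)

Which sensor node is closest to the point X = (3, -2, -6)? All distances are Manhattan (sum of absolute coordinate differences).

d(X,N1) = |3−(-6)| + |-2−4| + |-6−(-4)| = 9 + 6 + 2 = 17
d(X,N2) = |3−(-5)| + |-2−(-4)| + |-6−(-2)| = 8 + 2 + 4 = 14
d(X,N3) = |3−(-3)| + |-2−1| + |-6−(-3)| = 6 + 3 + 3 = 12
d(X,N4) = |3−(-6)| + |-2−5| + |-6−4| = 9 + 7 + 10 = 26
d(X,N5) = |3−6| + |-2−3| + |-6−4| = 3 + 5 + 10 = 18
d(X,N6) = |3−6| + |-2−(-6)| + |-6−0| = 3 + 4 + 6 = 13
d(X,N7) = |3−(-4)| + |-2−0| + |-6−3| = 7 + 2 + 9 = 18
N3 is nearest.

N3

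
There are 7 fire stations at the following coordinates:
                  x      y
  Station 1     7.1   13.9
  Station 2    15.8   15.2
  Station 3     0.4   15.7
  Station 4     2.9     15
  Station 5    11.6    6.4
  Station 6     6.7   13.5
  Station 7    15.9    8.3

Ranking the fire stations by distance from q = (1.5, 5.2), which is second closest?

Station 4

Compare squared distances (the ordering matches that of the actual distances):
d²(q, Station 1) = (1.5−7.1)² + (5.2−13.9)² = 31.36 + 75.69 = 107.05
d²(q, Station 2) = (1.5−15.8)² + (5.2−15.2)² = 204.49 + 100 = 304.49
d²(q, Station 3) = (1.5−0.4)² + (5.2−15.7)² = 1.21 + 110.25 = 111.46
d²(q, Station 4) = (1.5−2.9)² + (5.2−15)² = 1.96 + 96.04 = 98
d²(q, Station 5) = (1.5−11.6)² + (5.2−6.4)² = 102.01 + 1.44 = 103.45
d²(q, Station 6) = (1.5−6.7)² + (5.2−13.5)² = 27.04 + 68.89 = 95.93
d²(q, Station 7) = (1.5−15.9)² + (5.2−8.3)² = 207.36 + 9.61 = 216.97
Sorted ascending: Station 6, Station 4, Station 5, … — the second-nearest is Station 4.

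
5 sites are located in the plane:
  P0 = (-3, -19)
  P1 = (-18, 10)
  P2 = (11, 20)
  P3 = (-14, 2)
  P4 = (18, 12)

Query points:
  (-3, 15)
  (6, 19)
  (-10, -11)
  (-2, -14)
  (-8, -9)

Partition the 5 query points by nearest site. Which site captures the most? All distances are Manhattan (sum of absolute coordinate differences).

P0

(-3, 15) — d to each: P0:34, P1:20, P2:19, P3:24, P4:24 → nearest is P2
(6, 19) — d to each: P0:47, P1:33, P2:6, P3:37, P4:19 → nearest is P2
(-10, -11) — d to each: P0:15, P1:29, P2:52, P3:17, P4:51 → nearest is P0
(-2, -14) — d to each: P0:6, P1:40, P2:47, P3:28, P4:46 → nearest is P0
(-8, -9) — d to each: P0:15, P1:29, P2:48, P3:17, P4:47 → nearest is P0
Tally — P0:3, P2:2. P0 captures the most (3).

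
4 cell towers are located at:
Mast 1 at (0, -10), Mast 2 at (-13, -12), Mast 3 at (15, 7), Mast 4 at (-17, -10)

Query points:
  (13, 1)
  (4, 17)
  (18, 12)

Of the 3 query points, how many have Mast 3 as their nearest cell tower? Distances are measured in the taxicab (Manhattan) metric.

3

(13, 1) — d to each: Mast 1:24, Mast 2:39, Mast 3:8, Mast 4:41 → nearest is Mast 3
(4, 17) — d to each: Mast 1:31, Mast 2:46, Mast 3:21, Mast 4:48 → nearest is Mast 3
(18, 12) — d to each: Mast 1:40, Mast 2:55, Mast 3:8, Mast 4:57 → nearest is Mast 3
3 of the 3 points have Mast 3 as nearest.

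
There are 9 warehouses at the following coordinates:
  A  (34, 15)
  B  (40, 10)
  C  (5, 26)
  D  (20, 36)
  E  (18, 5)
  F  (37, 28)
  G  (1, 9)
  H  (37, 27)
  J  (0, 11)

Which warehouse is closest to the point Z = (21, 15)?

E

Squared Euclidean distances:
|ZA|² = 169 + 0 = 169
|ZB|² = 361 + 25 = 386
|ZC|² = 256 + 121 = 377
|ZD|² = 1 + 441 = 442
|ZE|² = 9 + 100 = 109
|ZF|² = 256 + 169 = 425
|ZG|² = 400 + 36 = 436
|ZH|² = 256 + 144 = 400
|ZJ|² = 441 + 16 = 457
The smallest is to E, so Z lies in the Voronoi region of E.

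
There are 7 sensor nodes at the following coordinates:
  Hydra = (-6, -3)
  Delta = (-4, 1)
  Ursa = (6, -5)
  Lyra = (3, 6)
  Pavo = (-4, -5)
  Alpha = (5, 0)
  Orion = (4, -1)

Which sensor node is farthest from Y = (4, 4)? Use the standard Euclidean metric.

Hydra

Squared Euclidean distances:
d²(Y, Hydra) = (4−(-6))² + (4−(-3))² = 100 + 49 = 149
d²(Y, Delta) = (4−(-4))² + (4−1)² = 64 + 9 = 73
d²(Y, Ursa) = (4−6)² + (4−(-5))² = 4 + 81 = 85
d²(Y, Lyra) = (4−3)² + (4−6)² = 1 + 4 = 5
d²(Y, Pavo) = (4−(-4))² + (4−(-5))² = 64 + 81 = 145
d²(Y, Alpha) = (4−5)² + (4−0)² = 1 + 16 = 17
d²(Y, Orion) = (4−4)² + (4−(-1))² = 0 + 25 = 25
The largest is to Hydra.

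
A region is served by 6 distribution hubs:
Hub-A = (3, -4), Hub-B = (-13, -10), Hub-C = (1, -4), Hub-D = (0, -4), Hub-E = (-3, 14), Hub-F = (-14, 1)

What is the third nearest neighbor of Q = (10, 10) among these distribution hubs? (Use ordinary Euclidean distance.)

Hub-C

Since √ is increasing, it suffices to compare squared distances:
d²(Q, Hub-A) = (10−3)² + (10−(-4))² = 49 + 196 = 245
d²(Q, Hub-B) = (10−(-13))² + (10−(-10))² = 529 + 400 = 929
d²(Q, Hub-C) = (10−1)² + (10−(-4))² = 81 + 196 = 277
d²(Q, Hub-D) = (10−0)² + (10−(-4))² = 100 + 196 = 296
d²(Q, Hub-E) = (10−(-3))² + (10−14)² = 169 + 16 = 185
d²(Q, Hub-F) = (10−(-14))² + (10−1)² = 576 + 81 = 657
Sorted ascending: Hub-E, Hub-A, Hub-C, Hub-D, … — the third-nearest is Hub-C.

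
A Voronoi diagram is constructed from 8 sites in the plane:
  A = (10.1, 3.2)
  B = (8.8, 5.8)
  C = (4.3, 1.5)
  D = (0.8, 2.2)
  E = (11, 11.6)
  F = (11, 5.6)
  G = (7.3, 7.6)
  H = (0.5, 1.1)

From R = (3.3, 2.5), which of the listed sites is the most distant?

E

Since √ is increasing, it suffices to compare squared distances:
|RA|² = 46.24 + 0.49 = 46.73
|RB|² = 30.25 + 10.89 = 41.14
|RC|² = 1 + 1 = 2
|RD|² = 6.25 + 0.09 = 6.34
|RE|² = 59.29 + 82.81 = 142.1
|RF|² = 59.29 + 9.61 = 68.9
|RG|² = 16 + 26.01 = 42.01
|RH|² = 7.84 + 1.96 = 9.8
The largest is to E.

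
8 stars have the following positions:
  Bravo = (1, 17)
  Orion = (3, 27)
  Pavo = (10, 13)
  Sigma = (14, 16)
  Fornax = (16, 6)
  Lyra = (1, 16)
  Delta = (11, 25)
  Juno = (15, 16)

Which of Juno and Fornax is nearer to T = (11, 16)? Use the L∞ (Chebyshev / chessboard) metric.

Juno

d(T, Juno) = max(4, 0) = 4
d(T, Fornax) = max(5, 10) = 10
4 < 10, so Juno is closer.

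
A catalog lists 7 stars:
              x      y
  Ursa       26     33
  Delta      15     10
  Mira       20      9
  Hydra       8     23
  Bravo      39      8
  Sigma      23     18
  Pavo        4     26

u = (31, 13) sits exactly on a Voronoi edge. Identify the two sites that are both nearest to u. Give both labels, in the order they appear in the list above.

Bravo and Sigma

Squared distances from u to each site:
d²(u, Ursa) = (31−26)² + (13−33)² = 25 + 400 = 425
d²(u, Delta) = (31−15)² + (13−10)² = 256 + 9 = 265
d²(u, Mira) = (31−20)² + (13−9)² = 121 + 16 = 137
d²(u, Hydra) = (31−8)² + (13−23)² = 529 + 100 = 629
d²(u, Bravo) = (31−39)² + (13−8)² = 64 + 25 = 89
d²(u, Sigma) = (31−23)² + (13−18)² = 64 + 25 = 89
d²(u, Pavo) = (31−4)² + (13−26)² = 729 + 169 = 898
u is equidistant from Bravo and Sigma (both at squared distance 89), and every other site is strictly farther — so u lies on the Bravo–Sigma Voronoi edge.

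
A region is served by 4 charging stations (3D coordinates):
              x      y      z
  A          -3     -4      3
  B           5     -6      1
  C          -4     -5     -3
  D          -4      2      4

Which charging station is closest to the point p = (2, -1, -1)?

B

Since √ is increasing, it suffices to compare squared distances:
|pA|² = 25 + 9 + 16 = 50
|pB|² = 9 + 25 + 4 = 38
|pC|² = 36 + 16 + 4 = 56
|pD|² = 36 + 9 + 25 = 70
Minimum is at B.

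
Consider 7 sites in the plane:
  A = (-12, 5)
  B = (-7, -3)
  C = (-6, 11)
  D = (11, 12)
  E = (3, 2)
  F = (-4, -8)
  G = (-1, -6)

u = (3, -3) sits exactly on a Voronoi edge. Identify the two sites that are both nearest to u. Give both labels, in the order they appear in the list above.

Squared distances from u to each site:
|uA|² = (3−(-12))² + (-3−5)² = 225 + 64 = 289
|uB|² = (3−(-7))² + (-3−(-3))² = 100 + 0 = 100
|uC|² = (3−(-6))² + (-3−11)² = 81 + 196 = 277
|uD|² = (3−11)² + (-3−12)² = 64 + 225 = 289
|uE|² = (3−3)² + (-3−2)² = 0 + 25 = 25
|uF|² = (3−(-4))² + (-3−(-8))² = 49 + 25 = 74
|uG|² = (3−(-1))² + (-3−(-6))² = 16 + 9 = 25
u is equidistant from E and G (both at squared distance 25), and every other site is strictly farther — so u lies on the E–G Voronoi edge.

E and G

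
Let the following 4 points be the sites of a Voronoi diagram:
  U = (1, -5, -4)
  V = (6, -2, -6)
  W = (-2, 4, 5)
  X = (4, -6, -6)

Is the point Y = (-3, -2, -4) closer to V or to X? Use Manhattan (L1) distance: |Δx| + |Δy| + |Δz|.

d(Y,V) = |-3−6| + |-2−(-2)| + |-4−(-6)| = 9 + 0 + 2 = 11
d(Y,X) = |-3−4| + |-2−(-6)| + |-4−(-6)| = 7 + 4 + 2 = 13
11 < 13, so V is closer.

V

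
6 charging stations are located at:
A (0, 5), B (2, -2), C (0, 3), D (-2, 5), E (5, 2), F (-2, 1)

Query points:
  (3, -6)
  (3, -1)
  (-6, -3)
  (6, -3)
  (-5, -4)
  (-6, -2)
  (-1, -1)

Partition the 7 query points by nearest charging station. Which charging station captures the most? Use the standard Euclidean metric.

(3, -6) — d² to each: A:130, B:17, C:90, D:146, E:68, F:74 → nearest is B
(3, -1) — d² to each: A:45, B:2, C:25, D:61, E:13, F:29 → nearest is B
(-6, -3) — d² to each: A:100, B:65, C:72, D:80, E:146, F:32 → nearest is F
(6, -3) — d² to each: A:100, B:17, C:72, D:128, E:26, F:80 → nearest is B
(-5, -4) — d² to each: A:106, B:53, C:74, D:90, E:136, F:34 → nearest is F
(-6, -2) — d² to each: A:85, B:64, C:61, D:65, E:137, F:25 → nearest is F
(-1, -1) — d² to each: A:37, B:10, C:17, D:37, E:45, F:5 → nearest is F
Tally — B:3, F:4. F captures the most (4).

F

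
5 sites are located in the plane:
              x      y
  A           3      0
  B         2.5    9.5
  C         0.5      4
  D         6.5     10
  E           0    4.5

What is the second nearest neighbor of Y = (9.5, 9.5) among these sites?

Since √ is increasing, it suffices to compare squared distances:
|YA|² = (9.5−3)² + (9.5−0)² = 42.25 + 90.25 = 132.5
|YB|² = (9.5−2.5)² + (9.5−9.5)² = 49 + 0 = 49
|YC|² = (9.5−0.5)² + (9.5−4)² = 81 + 30.25 = 111.25
|YD|² = (9.5−6.5)² + (9.5−10)² = 9 + 0.25 = 9.25
|YE|² = (9.5−0)² + (9.5−4.5)² = 90.25 + 25 = 115.25
Sorted ascending: D, B, C, … — the second-nearest is B.

B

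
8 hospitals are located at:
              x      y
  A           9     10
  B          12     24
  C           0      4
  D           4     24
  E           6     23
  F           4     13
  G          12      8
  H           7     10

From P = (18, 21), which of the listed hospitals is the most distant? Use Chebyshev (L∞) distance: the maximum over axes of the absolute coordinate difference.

d(P,A) = max(9, 11) = 11
d(P,B) = max(6, 3) = 6
d(P,C) = max(18, 17) = 18
d(P,D) = max(14, 3) = 14
d(P,E) = max(12, 2) = 12
d(P,F) = max(14, 8) = 14
d(P,G) = max(6, 13) = 13
d(P,H) = max(11, 11) = 11
The largest is to C.

C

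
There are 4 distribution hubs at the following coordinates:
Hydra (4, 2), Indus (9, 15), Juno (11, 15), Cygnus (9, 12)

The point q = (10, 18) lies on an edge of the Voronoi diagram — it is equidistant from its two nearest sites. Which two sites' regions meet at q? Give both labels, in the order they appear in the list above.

Squared distances from q to each site:
d²(q, Hydra) = (10−4)² + (18−2)² = 36 + 256 = 292
d²(q, Indus) = (10−9)² + (18−15)² = 1 + 9 = 10
d²(q, Juno) = (10−11)² + (18−15)² = 1 + 9 = 10
d²(q, Cygnus) = (10−9)² + (18−12)² = 1 + 36 = 37
q is equidistant from Indus and Juno (both at squared distance 10), and every other site is strictly farther — so q lies on the Indus–Juno Voronoi edge.

Indus and Juno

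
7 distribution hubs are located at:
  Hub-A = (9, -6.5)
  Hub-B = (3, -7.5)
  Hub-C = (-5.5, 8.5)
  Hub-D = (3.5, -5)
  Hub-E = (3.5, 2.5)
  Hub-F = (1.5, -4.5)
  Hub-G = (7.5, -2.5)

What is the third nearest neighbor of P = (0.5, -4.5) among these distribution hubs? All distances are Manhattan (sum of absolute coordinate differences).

Hub-B

d(P, Hub-A) = 8.5 + 2 = 10.5
d(P, Hub-B) = 2.5 + 3 = 5.5
d(P, Hub-C) = 6 + 13 = 19
d(P, Hub-D) = 3 + 0.5 = 3.5
d(P, Hub-E) = 3 + 7 = 10
d(P, Hub-F) = 1 + 0 = 1
d(P, Hub-G) = 7 + 2 = 9
Sorted ascending: Hub-F, Hub-D, Hub-B, Hub-G, … — the third-nearest is Hub-B.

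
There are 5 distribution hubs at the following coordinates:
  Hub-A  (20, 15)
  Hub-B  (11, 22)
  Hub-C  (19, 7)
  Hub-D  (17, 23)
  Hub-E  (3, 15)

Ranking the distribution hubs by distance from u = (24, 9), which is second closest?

Squared Euclidean distances:
d²(u, Hub-A) = 16 + 36 = 52
d²(u, Hub-B) = 169 + 169 = 338
d²(u, Hub-C) = 25 + 4 = 29
d²(u, Hub-D) = 49 + 196 = 245
d²(u, Hub-E) = 441 + 36 = 477
Sorted ascending: Hub-C, Hub-A, Hub-D, … — the second-nearest is Hub-A.

Hub-A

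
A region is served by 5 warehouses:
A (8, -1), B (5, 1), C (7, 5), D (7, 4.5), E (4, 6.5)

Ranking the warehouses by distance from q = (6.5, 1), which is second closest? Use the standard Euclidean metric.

A

Since √ is increasing, it suffices to compare squared distances:
|qA|² = (6.5−8)² + (1−(-1))² = 2.25 + 4 = 6.25
|qB|² = (6.5−5)² + (1−1)² = 2.25 + 0 = 2.25
|qC|² = (6.5−7)² + (1−5)² = 0.25 + 16 = 16.25
|qD|² = (6.5−7)² + (1−4.5)² = 0.25 + 12.25 = 12.5
|qE|² = (6.5−4)² + (1−6.5)² = 6.25 + 30.25 = 36.5
Sorted ascending: B, A, D, … — the second-nearest is A.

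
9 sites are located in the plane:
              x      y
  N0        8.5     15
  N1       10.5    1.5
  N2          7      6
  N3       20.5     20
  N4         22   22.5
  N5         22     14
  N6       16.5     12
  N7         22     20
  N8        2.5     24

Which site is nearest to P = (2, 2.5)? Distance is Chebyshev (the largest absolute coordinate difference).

d(P,N0) = max(6.5, 12.5) = 12.5
d(P,N1) = max(8.5, 1) = 8.5
d(P,N2) = max(5, 3.5) = 5
d(P,N3) = max(18.5, 17.5) = 18.5
d(P,N4) = max(20, 20) = 20
d(P,N5) = max(20, 11.5) = 20
d(P,N6) = max(14.5, 9.5) = 14.5
d(P,N7) = max(20, 17.5) = 20
d(P,N8) = max(0.5, 21.5) = 21.5
The smallest is to N2, so P lies in the Voronoi region of N2.

N2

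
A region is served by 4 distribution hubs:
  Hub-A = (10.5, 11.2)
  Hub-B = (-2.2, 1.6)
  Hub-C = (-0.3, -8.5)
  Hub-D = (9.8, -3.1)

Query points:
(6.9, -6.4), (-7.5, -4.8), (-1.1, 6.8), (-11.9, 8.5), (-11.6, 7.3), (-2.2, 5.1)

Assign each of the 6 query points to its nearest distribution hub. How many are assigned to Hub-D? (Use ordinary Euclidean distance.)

(6.9, -6.4) — d² to each: Hub-A:322.72, Hub-B:146.81, Hub-C:56.25, Hub-D:19.3 → nearest is Hub-D
(-7.5, -4.8) — d² to each: Hub-A:580, Hub-B:69.05, Hub-C:65.53, Hub-D:302.18 → nearest is Hub-C
(-1.1, 6.8) — d² to each: Hub-A:153.92, Hub-B:28.25, Hub-C:234.73, Hub-D:216.82 → nearest is Hub-B
(-11.9, 8.5) — d² to each: Hub-A:509.05, Hub-B:141.7, Hub-C:423.56, Hub-D:605.45 → nearest is Hub-B
(-11.6, 7.3) — d² to each: Hub-A:503.62, Hub-B:120.85, Hub-C:377.33, Hub-D:566.12 → nearest is Hub-B
(-2.2, 5.1) — d² to each: Hub-A:198.5, Hub-B:12.25, Hub-C:188.57, Hub-D:211.24 → nearest is Hub-B
1 of the 6 points has Hub-D as nearest.

1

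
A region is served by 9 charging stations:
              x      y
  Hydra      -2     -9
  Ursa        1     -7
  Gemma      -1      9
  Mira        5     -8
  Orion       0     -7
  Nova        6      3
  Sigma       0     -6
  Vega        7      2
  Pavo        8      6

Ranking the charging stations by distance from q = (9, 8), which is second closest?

Nova

Compare squared distances (the ordering matches that of the actual distances):
d²(q, Hydra) = (9−(-2))² + (8−(-9))² = 121 + 289 = 410
d²(q, Ursa) = (9−1)² + (8−(-7))² = 64 + 225 = 289
d²(q, Gemma) = (9−(-1))² + (8−9)² = 100 + 1 = 101
d²(q, Mira) = (9−5)² + (8−(-8))² = 16 + 256 = 272
d²(q, Orion) = (9−0)² + (8−(-7))² = 81 + 225 = 306
d²(q, Nova) = (9−6)² + (8−3)² = 9 + 25 = 34
d²(q, Sigma) = (9−0)² + (8−(-6))² = 81 + 196 = 277
d²(q, Vega) = (9−7)² + (8−2)² = 4 + 36 = 40
d²(q, Pavo) = (9−8)² + (8−6)² = 1 + 4 = 5
Sorted ascending: Pavo, Nova, Vega, … — the second-nearest is Nova.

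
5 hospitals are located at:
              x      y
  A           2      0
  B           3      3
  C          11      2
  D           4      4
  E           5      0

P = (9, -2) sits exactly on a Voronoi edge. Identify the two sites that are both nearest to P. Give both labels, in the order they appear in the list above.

C and E

Squared distances from P to each site:
|PA|² = (9−2)² + (-2−0)² = 49 + 4 = 53
|PB|² = (9−3)² + (-2−3)² = 36 + 25 = 61
|PC|² = (9−11)² + (-2−2)² = 4 + 16 = 20
|PD|² = (9−4)² + (-2−4)² = 25 + 36 = 61
|PE|² = (9−5)² + (-2−0)² = 16 + 4 = 20
P is equidistant from C and E (both at squared distance 20), and every other site is strictly farther — so P lies on the C–E Voronoi edge.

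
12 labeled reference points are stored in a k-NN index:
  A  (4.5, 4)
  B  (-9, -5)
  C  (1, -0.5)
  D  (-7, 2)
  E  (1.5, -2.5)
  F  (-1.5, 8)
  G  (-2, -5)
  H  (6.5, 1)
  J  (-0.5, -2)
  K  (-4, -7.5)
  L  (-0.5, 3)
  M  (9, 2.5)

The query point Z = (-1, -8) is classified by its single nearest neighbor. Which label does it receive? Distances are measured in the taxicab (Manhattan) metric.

d(Z,A) = 5.5 + 12 = 17.5
d(Z,B) = 8 + 3 = 11
d(Z,C) = 2 + 7.5 = 9.5
d(Z,D) = 6 + 10 = 16
d(Z,E) = 2.5 + 5.5 = 8
d(Z,F) = 0.5 + 16 = 16.5
d(Z,G) = 1 + 3 = 4
d(Z,H) = 7.5 + 9 = 16.5
d(Z,J) = 0.5 + 6 = 6.5
d(Z,K) = 3 + 0.5 = 3.5
d(Z,L) = 0.5 + 11 = 11.5
d(Z,M) = 10 + 10.5 = 20.5
Minimum is at K.

K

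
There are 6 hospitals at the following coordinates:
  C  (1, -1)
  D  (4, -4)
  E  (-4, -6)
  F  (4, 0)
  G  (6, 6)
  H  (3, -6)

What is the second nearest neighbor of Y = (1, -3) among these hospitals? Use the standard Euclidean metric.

Compare squared distances (the ordering matches that of the actual distances):
|YC|² = (1−1)² + (-3−(-1))² = 0 + 4 = 4
|YD|² = (1−4)² + (-3−(-4))² = 9 + 1 = 10
|YE|² = (1−(-4))² + (-3−(-6))² = 25 + 9 = 34
|YF|² = (1−4)² + (-3−0)² = 9 + 9 = 18
|YG|² = (1−6)² + (-3−6)² = 25 + 81 = 106
|YH|² = (1−3)² + (-3−(-6))² = 4 + 9 = 13
Sorted ascending: C, D, H, … — the second-nearest is D.

D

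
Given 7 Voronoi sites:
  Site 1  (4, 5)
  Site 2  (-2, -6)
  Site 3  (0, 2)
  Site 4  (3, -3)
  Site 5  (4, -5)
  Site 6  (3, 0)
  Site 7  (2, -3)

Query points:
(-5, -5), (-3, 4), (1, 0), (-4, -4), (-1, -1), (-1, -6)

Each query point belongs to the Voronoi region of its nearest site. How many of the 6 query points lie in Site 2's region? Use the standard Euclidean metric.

(-5, -5) — d² to each: Site 1:181, Site 2:10, Site 3:74, Site 4:68, Site 5:81, Site 6:89, Site 7:53 → nearest is Site 2
(-3, 4) — d² to each: Site 1:50, Site 2:101, Site 3:13, Site 4:85, Site 5:130, Site 6:52, Site 7:74 → nearest is Site 3
(1, 0) — d² to each: Site 1:34, Site 2:45, Site 3:5, Site 4:13, Site 5:34, Site 6:4, Site 7:10 → nearest is Site 6
(-4, -4) — d² to each: Site 1:145, Site 2:8, Site 3:52, Site 4:50, Site 5:65, Site 6:65, Site 7:37 → nearest is Site 2
(-1, -1) — d² to each: Site 1:61, Site 2:26, Site 3:10, Site 4:20, Site 5:41, Site 6:17, Site 7:13 → nearest is Site 3
(-1, -6) — d² to each: Site 1:146, Site 2:1, Site 3:65, Site 4:25, Site 5:26, Site 6:52, Site 7:18 → nearest is Site 2
3 of the 6 points have Site 2 as nearest.

3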